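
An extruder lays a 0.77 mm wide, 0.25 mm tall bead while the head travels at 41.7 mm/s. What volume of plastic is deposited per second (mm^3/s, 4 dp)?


Rate = 0.77 * 0.25 * 41.7 = 8.0273 mm^3/s


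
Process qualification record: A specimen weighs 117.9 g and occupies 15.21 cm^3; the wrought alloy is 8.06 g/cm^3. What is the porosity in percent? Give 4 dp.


rho_part = 117.9 / 15.21 = 7.75147929 g/cm^3
Porosity = (1 - 7.75147929/8.06)*100 = 3.8278 %


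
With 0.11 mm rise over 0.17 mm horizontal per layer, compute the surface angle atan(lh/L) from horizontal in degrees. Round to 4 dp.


angle = atan(0.11/0.17) = 32.9052 degrees


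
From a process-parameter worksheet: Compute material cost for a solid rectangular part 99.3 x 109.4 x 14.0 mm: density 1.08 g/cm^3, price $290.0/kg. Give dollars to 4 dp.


V = 99.3 * 109.4 * 14.0 = 152087.88 mm^3 = 152.08788 cm^3
Mass = 152.08788 * 1.08 / 1000 = 0.16425491 kg
Cost = 0.16425491 * 290.0 = 47.6339 $


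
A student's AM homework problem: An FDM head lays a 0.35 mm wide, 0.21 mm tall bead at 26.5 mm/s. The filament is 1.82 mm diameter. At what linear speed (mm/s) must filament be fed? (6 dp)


Q = 0.35 * 0.21 * 26.5 = 1.94775 mm^3/s
A_fil = pi*(1.82/2)^2 = 2.60155288 mm^2
v_feed = 1.94775 / 2.60155288 = 0.748687 mm/s


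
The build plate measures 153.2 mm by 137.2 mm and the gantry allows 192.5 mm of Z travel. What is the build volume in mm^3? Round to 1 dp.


V = 153.2 * 137.2 * 192.5 = 4046165.2 mm^3


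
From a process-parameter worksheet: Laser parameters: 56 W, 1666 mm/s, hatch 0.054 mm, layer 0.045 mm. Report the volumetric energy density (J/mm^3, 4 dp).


E = 56 / (1666*0.054*0.045) = 13.8327 J/mm^3


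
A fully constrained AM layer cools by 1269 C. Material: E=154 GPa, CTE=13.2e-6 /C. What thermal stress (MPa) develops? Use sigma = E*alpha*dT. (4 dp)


sigma = 154*1000 * 13.2e-6 * 1269 = 2579.6232 MPa


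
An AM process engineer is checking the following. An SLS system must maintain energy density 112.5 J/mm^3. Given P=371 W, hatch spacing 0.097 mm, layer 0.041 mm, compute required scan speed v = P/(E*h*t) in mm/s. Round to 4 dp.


v = 371 / (112.5*0.097*0.041) = 829.2124 mm/s


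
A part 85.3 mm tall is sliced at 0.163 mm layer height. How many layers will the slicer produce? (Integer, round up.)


Layers = ceil(85.3/0.163) = 524


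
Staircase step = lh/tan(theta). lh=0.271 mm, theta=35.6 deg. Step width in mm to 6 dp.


step = 0.271 / tan(35.6) = 0.378529 mm


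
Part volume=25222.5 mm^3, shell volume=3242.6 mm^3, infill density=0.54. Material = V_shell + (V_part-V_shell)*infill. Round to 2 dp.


V_infill = (25222.5 - 3242.6) * 0.54 = 11869.15
V_total = 3242.6 + 11869.15 = 15111.75 mm^3


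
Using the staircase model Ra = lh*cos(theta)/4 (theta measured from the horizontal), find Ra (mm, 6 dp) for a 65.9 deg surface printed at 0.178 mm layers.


Ra = 0.178 * cos(65.9) / 4 = 0.018171 mm


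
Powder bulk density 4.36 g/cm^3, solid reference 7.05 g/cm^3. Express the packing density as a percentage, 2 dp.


Packing = (4.36/7.05)*100 = 61.84 %


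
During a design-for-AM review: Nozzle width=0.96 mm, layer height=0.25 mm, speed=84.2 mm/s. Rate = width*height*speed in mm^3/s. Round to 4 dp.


Rate = 0.96 * 0.25 * 84.2 = 20.208 mm^3/s


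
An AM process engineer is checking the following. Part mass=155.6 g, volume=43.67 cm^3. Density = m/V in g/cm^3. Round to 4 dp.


rho = 155.6 / 43.67 = 3.5631 g/cm^3


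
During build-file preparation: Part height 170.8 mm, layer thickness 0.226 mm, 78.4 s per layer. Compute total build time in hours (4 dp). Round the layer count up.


Layers = ceil(170.8/0.226) = 756
t = 756 * 78.4 / 3600 = 16.464 hrs


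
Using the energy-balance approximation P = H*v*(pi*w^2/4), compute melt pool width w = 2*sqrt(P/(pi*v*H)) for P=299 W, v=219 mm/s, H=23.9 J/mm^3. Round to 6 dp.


w = 2*sqrt(299/(pi*219*23.9)) = 0.269693 mm


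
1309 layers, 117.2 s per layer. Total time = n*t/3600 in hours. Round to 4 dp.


t = 1309 * 117.2 / 3600 = 42.6152 hrs


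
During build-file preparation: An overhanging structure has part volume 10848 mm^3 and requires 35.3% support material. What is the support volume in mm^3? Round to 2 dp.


V_support = 10848 * 0.353 = 3829.34 mm^3


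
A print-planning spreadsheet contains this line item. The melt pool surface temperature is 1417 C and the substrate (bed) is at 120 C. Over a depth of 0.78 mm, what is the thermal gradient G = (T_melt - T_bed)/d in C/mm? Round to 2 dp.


G = (1417-120)/0.78 = 1662.82 C/mm


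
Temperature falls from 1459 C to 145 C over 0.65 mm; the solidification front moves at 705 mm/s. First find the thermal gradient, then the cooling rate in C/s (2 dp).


G = (1459-145)/0.65 = 2021.53846154 C/mm
CR = 2021.53846154 * 705 = 1425184.62 C/s


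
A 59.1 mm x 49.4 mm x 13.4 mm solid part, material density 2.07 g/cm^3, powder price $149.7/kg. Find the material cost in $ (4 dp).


V = 59.1 * 49.4 * 13.4 = 39121.836 mm^3 = 39.121836 cm^3
Mass = 39.121836 * 2.07 / 1000 = 0.0809822 kg
Cost = 0.0809822 * 149.7 = 12.123 $


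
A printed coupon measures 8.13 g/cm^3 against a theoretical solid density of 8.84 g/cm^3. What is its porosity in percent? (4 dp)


Porosity = (1-8.13/8.84)*100 = 8.0317 %


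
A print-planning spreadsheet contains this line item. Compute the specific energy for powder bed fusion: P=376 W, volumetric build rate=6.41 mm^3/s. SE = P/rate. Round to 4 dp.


SE = 376 / 6.41 = 58.6583 J/mm^3


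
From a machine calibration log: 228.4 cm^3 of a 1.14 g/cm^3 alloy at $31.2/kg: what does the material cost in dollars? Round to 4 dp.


Mass = 228.4*1.14/1000 = 0.260376 kg
Cost = 0.260376 * 31.2 = 8.1237 $


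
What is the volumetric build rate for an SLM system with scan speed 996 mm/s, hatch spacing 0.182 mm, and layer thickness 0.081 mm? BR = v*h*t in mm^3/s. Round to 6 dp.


Rate = 996 * 0.182 * 0.081 = 14.683032 mm^3/s


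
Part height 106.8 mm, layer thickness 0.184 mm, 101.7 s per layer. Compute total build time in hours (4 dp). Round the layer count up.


Layers = ceil(106.8/0.184) = 581
t = 581 * 101.7 / 3600 = 16.4133 hrs


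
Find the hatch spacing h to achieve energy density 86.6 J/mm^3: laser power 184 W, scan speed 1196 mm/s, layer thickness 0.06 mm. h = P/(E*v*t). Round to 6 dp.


h = 184 / (86.6*1196*0.06) = 0.029609 mm


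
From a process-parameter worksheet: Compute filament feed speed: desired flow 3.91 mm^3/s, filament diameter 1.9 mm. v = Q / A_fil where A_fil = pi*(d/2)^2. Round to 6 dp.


A = pi*(1.9/2)^2 = 2.835287
v = 3.91 / 2.835287 = 1.379049 mm/s


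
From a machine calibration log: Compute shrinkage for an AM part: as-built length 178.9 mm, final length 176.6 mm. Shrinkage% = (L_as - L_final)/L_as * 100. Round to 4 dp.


Shrinkage = ((178.9-176.6)/178.9)*100 = 1.2856 %


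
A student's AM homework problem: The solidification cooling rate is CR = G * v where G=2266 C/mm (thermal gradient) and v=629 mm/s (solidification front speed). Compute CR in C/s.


CR = 2266 * 629 = 1425314 C/s


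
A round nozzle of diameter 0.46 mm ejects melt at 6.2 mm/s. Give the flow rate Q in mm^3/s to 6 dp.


A = pi*(0.46/2)^2 = 0.16619025 mm^2
Q = 0.16619025 * 6.2 = 1.03038 mm^3/s


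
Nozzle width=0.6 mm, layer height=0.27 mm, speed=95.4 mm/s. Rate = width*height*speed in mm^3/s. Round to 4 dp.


Rate = 0.6 * 0.27 * 95.4 = 15.4548 mm^3/s


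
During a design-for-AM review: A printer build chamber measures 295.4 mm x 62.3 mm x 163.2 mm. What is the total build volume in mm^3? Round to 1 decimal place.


V = 295.4 * 62.3 * 163.2 = 3003438.1 mm^3


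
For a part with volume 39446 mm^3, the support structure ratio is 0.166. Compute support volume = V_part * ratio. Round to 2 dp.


V_support = 39446 * 0.166 = 6548.04 mm^3


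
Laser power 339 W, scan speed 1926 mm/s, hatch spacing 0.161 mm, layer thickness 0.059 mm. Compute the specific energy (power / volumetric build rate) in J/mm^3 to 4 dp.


Build rate = 1926 * 0.161 * 0.059 = 18.295074 mm^3/s
SE = 339 / 18.295074 = 18.5296 J/mm^3


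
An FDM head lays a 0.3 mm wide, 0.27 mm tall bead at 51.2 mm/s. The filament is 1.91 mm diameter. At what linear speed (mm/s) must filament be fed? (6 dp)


Q = 0.3 * 0.27 * 51.2 = 4.1472 mm^3/s
A_fil = pi*(1.91/2)^2 = 2.86521104 mm^2
v_feed = 4.1472 / 2.86521104 = 1.447433 mm/s


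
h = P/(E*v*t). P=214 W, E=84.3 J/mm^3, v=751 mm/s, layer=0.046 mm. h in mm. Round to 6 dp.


h = 214 / (84.3*751*0.046) = 0.073483 mm


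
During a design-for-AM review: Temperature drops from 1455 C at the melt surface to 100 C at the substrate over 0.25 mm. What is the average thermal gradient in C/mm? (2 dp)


G = (1455-100)/0.25 = 5420.0 C/mm


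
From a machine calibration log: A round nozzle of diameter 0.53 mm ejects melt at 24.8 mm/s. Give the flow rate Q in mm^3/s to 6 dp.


A = pi*(0.53/2)^2 = 0.22061834 mm^2
Q = 0.22061834 * 24.8 = 5.471335 mm^3/s


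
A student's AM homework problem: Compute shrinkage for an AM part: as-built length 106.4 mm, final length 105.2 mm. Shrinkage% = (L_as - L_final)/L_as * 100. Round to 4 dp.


Shrinkage = ((106.4-105.2)/106.4)*100 = 1.1278 %


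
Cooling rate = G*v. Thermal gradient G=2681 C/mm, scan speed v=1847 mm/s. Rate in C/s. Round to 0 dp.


CR = 2681 * 1847 = 4951807 C/s


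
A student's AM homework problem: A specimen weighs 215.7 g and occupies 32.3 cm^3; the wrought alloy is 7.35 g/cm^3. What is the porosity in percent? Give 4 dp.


rho_part = 215.7 / 32.3 = 6.67801858 g/cm^3
Porosity = (1 - 6.67801858/7.35)*100 = 9.1426 %


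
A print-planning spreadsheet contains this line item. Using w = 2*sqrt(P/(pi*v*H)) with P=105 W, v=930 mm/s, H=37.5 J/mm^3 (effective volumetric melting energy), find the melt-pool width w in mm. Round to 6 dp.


w = 2*sqrt(105/(pi*930*37.5)) = 0.061915 mm


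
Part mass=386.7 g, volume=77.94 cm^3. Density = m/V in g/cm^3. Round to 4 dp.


rho = 386.7 / 77.94 = 4.9615 g/cm^3


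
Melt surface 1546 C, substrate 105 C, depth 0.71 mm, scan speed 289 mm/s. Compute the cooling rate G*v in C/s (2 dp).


G = (1546-105)/0.71 = 2029.57746479 C/mm
CR = 2029.57746479 * 289 = 586547.89 C/s


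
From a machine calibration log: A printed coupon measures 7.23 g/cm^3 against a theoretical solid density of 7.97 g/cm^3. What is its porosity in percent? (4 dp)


Porosity = (1-7.23/7.97)*100 = 9.2848 %


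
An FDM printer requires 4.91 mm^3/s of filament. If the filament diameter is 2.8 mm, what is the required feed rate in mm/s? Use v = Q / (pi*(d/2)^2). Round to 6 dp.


A = pi*(2.8/2)^2 = 6.157522
v = 4.91 / 6.157522 = 0.797399 mm/s


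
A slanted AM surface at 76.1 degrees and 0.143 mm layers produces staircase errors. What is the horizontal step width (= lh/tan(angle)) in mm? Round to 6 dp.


step = 0.143 / tan(76.1) = 0.035389 mm


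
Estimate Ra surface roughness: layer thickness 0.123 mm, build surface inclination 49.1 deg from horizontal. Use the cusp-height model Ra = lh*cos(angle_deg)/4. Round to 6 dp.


Ra = 0.123 * cos(49.1) / 4 = 0.020133 mm


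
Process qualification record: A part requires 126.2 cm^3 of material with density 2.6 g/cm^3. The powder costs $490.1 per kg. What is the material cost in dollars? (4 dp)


Mass = 126.2*2.6/1000 = 0.32812 kg
Cost = 0.32812 * 490.1 = 160.8116 $


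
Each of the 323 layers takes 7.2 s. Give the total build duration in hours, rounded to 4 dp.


t = 323 * 7.2 / 3600 = 0.646 hrs


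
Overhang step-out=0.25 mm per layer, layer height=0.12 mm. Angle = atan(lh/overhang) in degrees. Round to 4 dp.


angle = atan(0.12/0.25) = 25.641 degrees


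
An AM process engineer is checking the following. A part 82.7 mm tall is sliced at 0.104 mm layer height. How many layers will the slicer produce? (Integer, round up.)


Layers = ceil(82.7/0.104) = 796


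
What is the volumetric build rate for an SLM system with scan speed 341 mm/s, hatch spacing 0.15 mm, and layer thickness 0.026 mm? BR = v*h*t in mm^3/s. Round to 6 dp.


Rate = 341 * 0.15 * 0.026 = 1.3299 mm^3/s


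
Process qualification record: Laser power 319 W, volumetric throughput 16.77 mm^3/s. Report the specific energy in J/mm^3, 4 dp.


SE = 319 / 16.77 = 19.0221 J/mm^3


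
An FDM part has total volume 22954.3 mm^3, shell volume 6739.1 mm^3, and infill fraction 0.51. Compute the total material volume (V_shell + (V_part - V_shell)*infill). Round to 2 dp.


V_infill = (22954.3 - 6739.1) * 0.51 = 8269.75
V_total = 6739.1 + 8269.75 = 15008.85 mm^3


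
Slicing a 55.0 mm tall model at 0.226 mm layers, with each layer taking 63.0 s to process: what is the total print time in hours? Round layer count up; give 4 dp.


Layers = ceil(55.0/0.226) = 244
t = 244 * 63.0 / 3600 = 4.27 hrs


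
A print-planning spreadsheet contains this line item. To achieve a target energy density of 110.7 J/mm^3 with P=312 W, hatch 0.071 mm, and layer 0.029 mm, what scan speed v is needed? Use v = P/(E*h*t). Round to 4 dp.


v = 312 / (110.7*0.071*0.029) = 1368.8335 mm/s


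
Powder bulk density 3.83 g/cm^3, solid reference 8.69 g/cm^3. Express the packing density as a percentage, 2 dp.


Packing = (3.83/8.69)*100 = 44.07 %


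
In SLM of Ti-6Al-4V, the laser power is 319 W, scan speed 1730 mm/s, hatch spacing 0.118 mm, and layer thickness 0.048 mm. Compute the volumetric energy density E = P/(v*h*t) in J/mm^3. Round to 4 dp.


E = 319 / (1730*0.118*0.048) = 32.5553 J/mm^3


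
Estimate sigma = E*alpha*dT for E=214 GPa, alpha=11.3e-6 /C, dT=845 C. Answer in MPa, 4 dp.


sigma = 214*1000 * 11.3e-6 * 845 = 2043.379 MPa


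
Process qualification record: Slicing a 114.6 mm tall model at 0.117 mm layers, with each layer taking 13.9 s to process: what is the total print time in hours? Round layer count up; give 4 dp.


Layers = ceil(114.6/0.117) = 980
t = 980 * 13.9 / 3600 = 3.7839 hrs


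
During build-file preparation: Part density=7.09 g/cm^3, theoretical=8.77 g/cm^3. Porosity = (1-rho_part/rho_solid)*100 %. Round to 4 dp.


Porosity = (1-7.09/8.77)*100 = 19.1562 %


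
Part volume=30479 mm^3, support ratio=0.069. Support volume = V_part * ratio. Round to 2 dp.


V_support = 30479 * 0.069 = 2103.05 mm^3


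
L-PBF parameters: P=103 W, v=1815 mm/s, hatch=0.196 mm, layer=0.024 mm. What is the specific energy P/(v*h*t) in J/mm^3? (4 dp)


Build rate = 1815 * 0.196 * 0.024 = 8.53776 mm^3/s
SE = 103 / 8.53776 = 12.0641 J/mm^3


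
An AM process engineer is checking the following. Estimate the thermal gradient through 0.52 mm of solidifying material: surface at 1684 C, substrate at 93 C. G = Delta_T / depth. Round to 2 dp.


G = (1684-93)/0.52 = 3059.62 C/mm


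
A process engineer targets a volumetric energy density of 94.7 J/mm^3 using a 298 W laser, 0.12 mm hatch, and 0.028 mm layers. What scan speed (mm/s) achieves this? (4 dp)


v = 298 / (94.7*0.12*0.028) = 936.5415 mm/s


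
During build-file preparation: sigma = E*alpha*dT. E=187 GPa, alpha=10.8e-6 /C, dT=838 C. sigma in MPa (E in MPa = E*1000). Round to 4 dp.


sigma = 187*1000 * 10.8e-6 * 838 = 1692.4248 MPa


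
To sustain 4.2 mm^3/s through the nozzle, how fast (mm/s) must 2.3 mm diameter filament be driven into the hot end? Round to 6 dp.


A = pi*(2.3/2)^2 = 4.154756
v = 4.2 / 4.154756 = 1.01089 mm/s


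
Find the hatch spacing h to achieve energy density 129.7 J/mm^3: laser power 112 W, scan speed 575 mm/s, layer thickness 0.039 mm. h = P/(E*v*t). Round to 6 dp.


h = 112 / (129.7*575*0.039) = 0.038508 mm


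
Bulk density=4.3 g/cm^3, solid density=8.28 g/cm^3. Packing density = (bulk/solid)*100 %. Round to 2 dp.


Packing = (4.3/8.28)*100 = 51.93 %


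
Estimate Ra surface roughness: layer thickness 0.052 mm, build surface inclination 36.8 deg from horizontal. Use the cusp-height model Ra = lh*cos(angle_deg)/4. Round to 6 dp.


Ra = 0.052 * cos(36.8) / 4 = 0.01041 mm


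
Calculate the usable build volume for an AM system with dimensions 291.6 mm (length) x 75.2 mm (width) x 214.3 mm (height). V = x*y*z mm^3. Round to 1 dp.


V = 291.6 * 75.2 * 214.3 = 4699239.0 mm^3


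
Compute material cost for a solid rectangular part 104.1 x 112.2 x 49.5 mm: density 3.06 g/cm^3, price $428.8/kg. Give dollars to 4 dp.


V = 104.1 * 112.2 * 49.5 = 578160.99 mm^3 = 578.16099 cm^3
Mass = 578.16099 * 3.06 / 1000 = 1.76917263 kg
Cost = 1.76917263 * 428.8 = 758.6212 $


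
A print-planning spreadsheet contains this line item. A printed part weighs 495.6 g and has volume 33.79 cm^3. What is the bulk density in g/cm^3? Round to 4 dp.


rho = 495.6 / 33.79 = 14.6671 g/cm^3


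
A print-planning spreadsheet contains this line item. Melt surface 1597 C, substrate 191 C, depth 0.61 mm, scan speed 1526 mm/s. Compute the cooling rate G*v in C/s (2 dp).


G = (1597-191)/0.61 = 2304.91803279 C/mm
CR = 2304.91803279 * 1526 = 3517304.92 C/s


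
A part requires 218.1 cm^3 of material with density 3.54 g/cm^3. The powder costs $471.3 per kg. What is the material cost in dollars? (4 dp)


Mass = 218.1*3.54/1000 = 0.772074 kg
Cost = 0.772074 * 471.3 = 363.8785 $


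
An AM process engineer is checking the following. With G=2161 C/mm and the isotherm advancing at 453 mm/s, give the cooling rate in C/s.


CR = 2161 * 453 = 978933 C/s


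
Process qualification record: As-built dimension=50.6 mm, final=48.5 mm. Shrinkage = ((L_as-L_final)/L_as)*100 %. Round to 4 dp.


Shrinkage = ((50.6-48.5)/50.6)*100 = 4.1502 %


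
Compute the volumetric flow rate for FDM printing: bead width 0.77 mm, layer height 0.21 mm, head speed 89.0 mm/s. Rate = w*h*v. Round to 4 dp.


Rate = 0.77 * 0.21 * 89.0 = 14.3913 mm^3/s


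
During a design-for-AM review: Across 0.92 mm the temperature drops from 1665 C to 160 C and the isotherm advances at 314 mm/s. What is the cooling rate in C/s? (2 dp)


G = (1665-160)/0.92 = 1635.86956522 C/mm
CR = 1635.86956522 * 314 = 513663.04 C/s


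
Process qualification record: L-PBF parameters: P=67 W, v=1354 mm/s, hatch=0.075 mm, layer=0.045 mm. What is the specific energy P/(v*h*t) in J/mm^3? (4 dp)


Build rate = 1354 * 0.075 * 0.045 = 4.56975 mm^3/s
SE = 67 / 4.56975 = 14.6616 J/mm^3


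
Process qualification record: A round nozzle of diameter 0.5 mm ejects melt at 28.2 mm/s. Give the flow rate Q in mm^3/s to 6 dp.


A = pi*(0.5/2)^2 = 0.19634954 mm^2
Q = 0.19634954 * 28.2 = 5.537057 mm^3/s


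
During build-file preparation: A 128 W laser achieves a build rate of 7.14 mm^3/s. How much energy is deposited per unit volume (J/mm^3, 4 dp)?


SE = 128 / 7.14 = 17.9272 J/mm^3


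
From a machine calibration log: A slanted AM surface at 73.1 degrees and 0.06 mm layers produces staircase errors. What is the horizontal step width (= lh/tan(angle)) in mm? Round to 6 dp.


step = 0.06 / tan(73.1) = 0.018229 mm


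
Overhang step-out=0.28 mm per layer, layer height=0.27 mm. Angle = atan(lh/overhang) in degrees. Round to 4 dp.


angle = atan(0.27/0.28) = 43.9584 degrees


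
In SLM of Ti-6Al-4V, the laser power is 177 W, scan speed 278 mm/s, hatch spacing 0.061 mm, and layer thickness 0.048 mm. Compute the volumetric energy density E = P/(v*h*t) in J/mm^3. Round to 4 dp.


E = 177 / (278*0.061*0.048) = 217.449 J/mm^3


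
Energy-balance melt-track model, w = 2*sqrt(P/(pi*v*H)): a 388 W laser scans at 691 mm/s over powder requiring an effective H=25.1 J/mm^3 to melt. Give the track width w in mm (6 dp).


w = 2*sqrt(388/(pi*691*25.1)) = 0.16877 mm


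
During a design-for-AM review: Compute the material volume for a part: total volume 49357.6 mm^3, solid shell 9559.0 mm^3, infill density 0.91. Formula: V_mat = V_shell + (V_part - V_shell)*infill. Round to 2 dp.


V_infill = (49357.6 - 9559.0) * 0.91 = 36216.73
V_total = 9559.0 + 36216.73 = 45775.73 mm^3


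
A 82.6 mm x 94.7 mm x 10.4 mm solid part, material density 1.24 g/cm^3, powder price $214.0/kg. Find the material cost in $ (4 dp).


V = 82.6 * 94.7 * 10.4 = 81351.088 mm^3 = 81.351088 cm^3
Mass = 81.351088 * 1.24 / 1000 = 0.10087535 kg
Cost = 0.10087535 * 214.0 = 21.5873 $


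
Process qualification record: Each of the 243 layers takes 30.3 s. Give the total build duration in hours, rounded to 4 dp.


t = 243 * 30.3 / 3600 = 2.0453 hrs


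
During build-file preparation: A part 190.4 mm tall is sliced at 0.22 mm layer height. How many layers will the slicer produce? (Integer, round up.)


Layers = ceil(190.4/0.22) = 866


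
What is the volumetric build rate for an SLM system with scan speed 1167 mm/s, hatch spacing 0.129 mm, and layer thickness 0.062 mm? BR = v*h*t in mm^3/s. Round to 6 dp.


Rate = 1167 * 0.129 * 0.062 = 9.333666 mm^3/s


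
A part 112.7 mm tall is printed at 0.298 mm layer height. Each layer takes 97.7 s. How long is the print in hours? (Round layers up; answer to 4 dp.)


Layers = ceil(112.7/0.298) = 379
t = 379 * 97.7 / 3600 = 10.2856 hrs


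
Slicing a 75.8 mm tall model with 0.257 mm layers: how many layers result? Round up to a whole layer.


Layers = ceil(75.8/0.257) = 295


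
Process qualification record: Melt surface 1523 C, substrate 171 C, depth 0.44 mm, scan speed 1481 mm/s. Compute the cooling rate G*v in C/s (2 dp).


G = (1523-171)/0.44 = 3072.72727273 C/mm
CR = 3072.72727273 * 1481 = 4550709.09 C/s


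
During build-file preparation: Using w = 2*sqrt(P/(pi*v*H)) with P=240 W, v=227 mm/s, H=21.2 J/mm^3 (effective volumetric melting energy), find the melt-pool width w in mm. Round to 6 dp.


w = 2*sqrt(240/(pi*227*21.2)) = 0.251988 mm


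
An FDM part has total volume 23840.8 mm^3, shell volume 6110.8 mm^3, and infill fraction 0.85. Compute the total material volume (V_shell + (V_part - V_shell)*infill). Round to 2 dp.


V_infill = (23840.8 - 6110.8) * 0.85 = 15070.5
V_total = 6110.8 + 15070.5 = 21181.3 mm^3


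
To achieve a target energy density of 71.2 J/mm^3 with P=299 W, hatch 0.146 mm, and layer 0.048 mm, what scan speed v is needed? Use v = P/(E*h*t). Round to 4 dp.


v = 299 / (71.2*0.146*0.048) = 599.2349 mm/s


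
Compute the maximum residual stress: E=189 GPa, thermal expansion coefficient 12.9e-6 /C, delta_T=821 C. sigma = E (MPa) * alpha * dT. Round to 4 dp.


sigma = 189*1000 * 12.9e-6 * 821 = 2001.6801 MPa


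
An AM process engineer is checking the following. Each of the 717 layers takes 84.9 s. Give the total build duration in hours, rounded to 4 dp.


t = 717 * 84.9 / 3600 = 16.9093 hrs


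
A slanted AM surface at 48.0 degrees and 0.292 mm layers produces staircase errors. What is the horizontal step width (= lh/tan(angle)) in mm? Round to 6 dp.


step = 0.292 / tan(48.0) = 0.262918 mm


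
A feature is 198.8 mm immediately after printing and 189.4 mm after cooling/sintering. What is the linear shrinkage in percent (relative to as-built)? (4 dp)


Shrinkage = ((198.8-189.4)/198.8)*100 = 4.7284 %


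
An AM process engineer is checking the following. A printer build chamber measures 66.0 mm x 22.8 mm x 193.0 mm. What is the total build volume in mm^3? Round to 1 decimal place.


V = 66.0 * 22.8 * 193.0 = 290426.4 mm^3


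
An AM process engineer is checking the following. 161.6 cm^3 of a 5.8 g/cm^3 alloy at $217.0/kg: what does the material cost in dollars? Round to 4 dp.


Mass = 161.6*5.8/1000 = 0.93728 kg
Cost = 0.93728 * 217.0 = 203.3898 $


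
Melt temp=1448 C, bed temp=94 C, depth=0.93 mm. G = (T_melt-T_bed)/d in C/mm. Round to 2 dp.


G = (1448-94)/0.93 = 1455.91 C/mm


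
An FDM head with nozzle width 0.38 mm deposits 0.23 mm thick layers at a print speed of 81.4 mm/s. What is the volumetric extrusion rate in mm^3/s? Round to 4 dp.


Rate = 0.38 * 0.23 * 81.4 = 7.1144 mm^3/s


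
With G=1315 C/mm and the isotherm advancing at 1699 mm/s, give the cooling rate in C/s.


CR = 1315 * 1699 = 2234185 C/s


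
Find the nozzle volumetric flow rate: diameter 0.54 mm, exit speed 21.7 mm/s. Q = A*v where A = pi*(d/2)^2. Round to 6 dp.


A = pi*(0.54/2)^2 = 0.2290221 mm^2
Q = 0.2290221 * 21.7 = 4.96978 mm^3/s


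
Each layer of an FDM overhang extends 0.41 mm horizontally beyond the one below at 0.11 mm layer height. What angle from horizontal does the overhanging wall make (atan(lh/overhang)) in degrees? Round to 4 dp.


angle = atan(0.11/0.41) = 15.0184 degrees


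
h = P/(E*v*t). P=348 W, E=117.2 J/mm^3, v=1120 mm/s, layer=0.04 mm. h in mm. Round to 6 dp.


h = 348 / (117.2*1120*0.04) = 0.066279 mm


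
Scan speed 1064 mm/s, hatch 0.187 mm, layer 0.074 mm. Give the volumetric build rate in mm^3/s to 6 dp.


Rate = 1064 * 0.187 * 0.074 = 14.723632 mm^3/s


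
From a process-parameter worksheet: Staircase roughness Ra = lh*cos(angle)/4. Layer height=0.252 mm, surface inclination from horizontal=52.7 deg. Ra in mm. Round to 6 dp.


Ra = 0.252 * cos(52.7) / 4 = 0.038177 mm


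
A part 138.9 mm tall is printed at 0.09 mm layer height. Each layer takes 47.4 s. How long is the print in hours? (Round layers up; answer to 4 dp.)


Layers = ceil(138.9/0.09) = 1544
t = 1544 * 47.4 / 3600 = 20.3293 hrs


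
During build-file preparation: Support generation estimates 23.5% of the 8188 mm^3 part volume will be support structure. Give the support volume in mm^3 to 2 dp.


V_support = 8188 * 0.235 = 1924.18 mm^3


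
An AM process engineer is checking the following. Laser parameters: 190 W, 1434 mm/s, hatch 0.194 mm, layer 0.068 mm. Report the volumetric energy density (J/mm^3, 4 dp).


E = 190 / (1434*0.194*0.068) = 10.0437 J/mm^3


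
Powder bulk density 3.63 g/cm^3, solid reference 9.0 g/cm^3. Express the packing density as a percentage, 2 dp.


Packing = (3.63/9.0)*100 = 40.33 %


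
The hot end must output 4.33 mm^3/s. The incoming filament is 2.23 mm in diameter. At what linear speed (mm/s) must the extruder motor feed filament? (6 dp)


A = pi*(2.23/2)^2 = 3.905707
v = 4.33 / 3.905707 = 1.108634 mm/s


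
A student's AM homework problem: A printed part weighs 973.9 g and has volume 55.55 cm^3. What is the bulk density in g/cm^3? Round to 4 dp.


rho = 973.9 / 55.55 = 17.532 g/cm^3


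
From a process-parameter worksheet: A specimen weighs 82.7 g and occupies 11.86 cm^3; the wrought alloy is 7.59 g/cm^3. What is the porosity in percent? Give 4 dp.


rho_part = 82.7 / 11.86 = 6.97301855 g/cm^3
Porosity = (1 - 6.97301855/7.59)*100 = 8.1289 %


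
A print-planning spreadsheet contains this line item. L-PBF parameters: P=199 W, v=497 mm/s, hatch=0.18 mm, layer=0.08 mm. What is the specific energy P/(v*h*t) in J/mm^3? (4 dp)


Build rate = 497 * 0.18 * 0.08 = 7.1568 mm^3/s
SE = 199 / 7.1568 = 27.8057 J/mm^3


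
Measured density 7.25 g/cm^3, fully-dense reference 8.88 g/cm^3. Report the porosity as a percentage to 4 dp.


Porosity = (1-7.25/8.88)*100 = 18.3559 %


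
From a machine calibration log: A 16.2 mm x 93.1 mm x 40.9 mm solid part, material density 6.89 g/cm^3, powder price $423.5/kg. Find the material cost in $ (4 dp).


V = 16.2 * 93.1 * 40.9 = 61686.198 mm^3 = 61.686198 cm^3
Mass = 61.686198 * 6.89 / 1000 = 0.4250179 kg
Cost = 0.4250179 * 423.5 = 179.9951 $


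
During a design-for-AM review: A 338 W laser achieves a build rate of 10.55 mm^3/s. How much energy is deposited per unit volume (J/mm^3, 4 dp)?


SE = 338 / 10.55 = 32.0379 J/mm^3


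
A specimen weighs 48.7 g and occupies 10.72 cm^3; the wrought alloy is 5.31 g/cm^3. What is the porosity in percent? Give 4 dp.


rho_part = 48.7 / 10.72 = 4.54291045 g/cm^3
Porosity = (1 - 4.54291045/5.31)*100 = 14.4461 %


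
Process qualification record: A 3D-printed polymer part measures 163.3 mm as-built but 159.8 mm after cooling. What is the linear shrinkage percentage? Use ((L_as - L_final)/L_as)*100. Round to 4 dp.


Shrinkage = ((163.3-159.8)/163.3)*100 = 2.1433 %


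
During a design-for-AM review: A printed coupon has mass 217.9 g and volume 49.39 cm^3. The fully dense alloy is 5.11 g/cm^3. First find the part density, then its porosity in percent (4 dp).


rho_part = 217.9 / 49.39 = 4.41182426 g/cm^3
Porosity = (1 - 4.41182426/5.11)*100 = 13.6629 %


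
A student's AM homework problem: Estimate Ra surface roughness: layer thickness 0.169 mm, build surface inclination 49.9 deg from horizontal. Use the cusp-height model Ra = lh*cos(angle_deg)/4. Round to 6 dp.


Ra = 0.169 * cos(49.9) / 4 = 0.027214 mm


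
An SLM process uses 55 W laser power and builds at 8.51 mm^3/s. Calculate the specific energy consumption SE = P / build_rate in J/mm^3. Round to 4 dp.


SE = 55 / 8.51 = 6.463 J/mm^3


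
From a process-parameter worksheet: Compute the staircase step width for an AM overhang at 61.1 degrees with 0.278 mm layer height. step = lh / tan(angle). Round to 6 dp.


step = 0.278 / tan(61.1) = 0.153464 mm


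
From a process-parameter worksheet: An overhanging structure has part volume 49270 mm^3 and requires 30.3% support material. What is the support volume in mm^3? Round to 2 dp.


V_support = 49270 * 0.303 = 14928.81 mm^3


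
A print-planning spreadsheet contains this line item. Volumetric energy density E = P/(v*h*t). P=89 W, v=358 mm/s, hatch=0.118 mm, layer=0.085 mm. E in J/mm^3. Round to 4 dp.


E = 89 / (358*0.118*0.085) = 24.786 J/mm^3


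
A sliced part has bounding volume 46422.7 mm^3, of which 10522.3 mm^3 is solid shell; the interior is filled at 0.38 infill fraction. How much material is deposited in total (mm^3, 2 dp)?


V_infill = (46422.7 - 10522.3) * 0.38 = 13642.15
V_total = 10522.3 + 13642.15 = 24164.45 mm^3


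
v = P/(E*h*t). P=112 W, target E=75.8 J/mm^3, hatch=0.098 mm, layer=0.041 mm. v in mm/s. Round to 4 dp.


v = 112 / (75.8*0.098*0.041) = 367.7383 mm/s


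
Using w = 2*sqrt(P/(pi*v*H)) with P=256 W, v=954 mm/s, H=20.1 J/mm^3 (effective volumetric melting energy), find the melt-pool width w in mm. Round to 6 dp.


w = 2*sqrt(256/(pi*954*20.1)) = 0.130378 mm


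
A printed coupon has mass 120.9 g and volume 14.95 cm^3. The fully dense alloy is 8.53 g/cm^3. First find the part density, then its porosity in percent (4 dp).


rho_part = 120.9 / 14.95 = 8.08695652 g/cm^3
Porosity = (1 - 8.08695652/8.53)*100 = 5.1939 %


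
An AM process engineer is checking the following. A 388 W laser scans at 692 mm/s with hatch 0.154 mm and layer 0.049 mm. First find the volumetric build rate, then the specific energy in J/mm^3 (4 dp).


Build rate = 692 * 0.154 * 0.049 = 5.221832 mm^3/s
SE = 388 / 5.221832 = 74.3034 J/mm^3


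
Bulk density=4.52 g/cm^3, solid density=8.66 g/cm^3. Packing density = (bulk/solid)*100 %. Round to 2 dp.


Packing = (4.52/8.66)*100 = 52.19 %


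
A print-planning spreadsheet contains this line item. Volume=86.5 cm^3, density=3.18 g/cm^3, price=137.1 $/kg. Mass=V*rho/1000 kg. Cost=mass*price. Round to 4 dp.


Mass = 86.5*3.18/1000 = 0.27507 kg
Cost = 0.27507 * 137.1 = 37.7121 $


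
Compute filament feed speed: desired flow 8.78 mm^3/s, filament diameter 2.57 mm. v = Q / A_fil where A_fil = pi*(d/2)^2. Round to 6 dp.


A = pi*(2.57/2)^2 = 5.187476
v = 8.78 / 5.187476 = 1.692538 mm/s


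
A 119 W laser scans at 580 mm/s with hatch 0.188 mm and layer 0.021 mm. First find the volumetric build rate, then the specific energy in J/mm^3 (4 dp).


Build rate = 580 * 0.188 * 0.021 = 2.28984 mm^3/s
SE = 119 / 2.28984 = 51.9687 J/mm^3


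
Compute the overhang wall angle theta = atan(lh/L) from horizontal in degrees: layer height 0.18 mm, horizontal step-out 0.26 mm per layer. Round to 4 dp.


angle = atan(0.18/0.26) = 34.6952 degrees


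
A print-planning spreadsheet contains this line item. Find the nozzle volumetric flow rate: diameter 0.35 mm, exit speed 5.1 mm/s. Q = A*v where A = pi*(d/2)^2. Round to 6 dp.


A = pi*(0.35/2)^2 = 0.09621128 mm^2
Q = 0.09621128 * 5.1 = 0.490678 mm^3/s


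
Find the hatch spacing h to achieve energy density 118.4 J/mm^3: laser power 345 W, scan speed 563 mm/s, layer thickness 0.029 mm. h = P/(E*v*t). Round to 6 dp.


h = 345 / (118.4*563*0.029) = 0.178468 mm


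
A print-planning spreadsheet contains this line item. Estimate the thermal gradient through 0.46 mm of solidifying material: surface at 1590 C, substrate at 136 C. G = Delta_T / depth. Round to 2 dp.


G = (1590-136)/0.46 = 3160.87 C/mm


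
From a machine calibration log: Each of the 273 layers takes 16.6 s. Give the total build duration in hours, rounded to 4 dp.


t = 273 * 16.6 / 3600 = 1.2588 hrs


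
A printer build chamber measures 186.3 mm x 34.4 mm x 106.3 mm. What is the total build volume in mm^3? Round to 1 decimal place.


V = 186.3 * 34.4 * 106.3 = 681246.9 mm^3


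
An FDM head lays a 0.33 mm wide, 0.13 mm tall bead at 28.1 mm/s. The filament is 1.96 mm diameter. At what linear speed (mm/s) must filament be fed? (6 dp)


Q = 0.33 * 0.13 * 28.1 = 1.20549 mm^3/s
A_fil = pi*(1.96/2)^2 = 3.01718558 mm^2
v_feed = 1.20549 / 3.01718558 = 0.399541 mm/s


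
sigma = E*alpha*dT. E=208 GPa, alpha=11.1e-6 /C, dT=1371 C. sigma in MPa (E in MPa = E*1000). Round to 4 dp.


sigma = 208*1000 * 11.1e-6 * 1371 = 3165.3648 MPa


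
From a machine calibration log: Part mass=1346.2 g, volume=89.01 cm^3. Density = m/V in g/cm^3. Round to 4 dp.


rho = 1346.2 / 89.01 = 15.1241 g/cm^3


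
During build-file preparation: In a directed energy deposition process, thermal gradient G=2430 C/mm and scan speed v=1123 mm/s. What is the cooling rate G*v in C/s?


CR = 2430 * 1123 = 2728890 C/s


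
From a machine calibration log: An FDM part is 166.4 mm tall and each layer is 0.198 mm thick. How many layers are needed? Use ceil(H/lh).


Layers = ceil(166.4/0.198) = 841


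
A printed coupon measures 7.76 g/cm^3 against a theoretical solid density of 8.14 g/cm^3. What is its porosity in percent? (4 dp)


Porosity = (1-7.76/8.14)*100 = 4.6683 %


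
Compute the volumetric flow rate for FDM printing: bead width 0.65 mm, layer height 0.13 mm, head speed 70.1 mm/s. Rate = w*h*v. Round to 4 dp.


Rate = 0.65 * 0.13 * 70.1 = 5.9235 mm^3/s


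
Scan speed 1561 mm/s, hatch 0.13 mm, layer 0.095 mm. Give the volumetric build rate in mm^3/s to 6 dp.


Rate = 1561 * 0.13 * 0.095 = 19.27835 mm^3/s


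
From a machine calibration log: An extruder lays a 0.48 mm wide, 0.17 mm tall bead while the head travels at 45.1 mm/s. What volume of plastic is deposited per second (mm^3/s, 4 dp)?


Rate = 0.48 * 0.17 * 45.1 = 3.6802 mm^3/s


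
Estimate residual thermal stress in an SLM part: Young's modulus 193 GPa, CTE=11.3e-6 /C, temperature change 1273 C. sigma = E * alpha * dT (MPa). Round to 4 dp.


sigma = 193*1000 * 11.3e-6 * 1273 = 2776.2857 MPa


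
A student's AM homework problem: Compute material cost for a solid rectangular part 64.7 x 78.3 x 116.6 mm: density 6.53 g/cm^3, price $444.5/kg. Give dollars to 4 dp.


V = 64.7 * 78.3 * 116.6 = 590696.766 mm^3 = 590.696766 cm^3
Mass = 590.696766 * 6.53 / 1000 = 3.85724988 kg
Cost = 3.85724988 * 444.5 = 1714.5476 $


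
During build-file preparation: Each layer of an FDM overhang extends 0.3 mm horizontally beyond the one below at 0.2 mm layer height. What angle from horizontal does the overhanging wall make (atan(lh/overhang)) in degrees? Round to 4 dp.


angle = atan(0.2/0.3) = 33.6901 degrees


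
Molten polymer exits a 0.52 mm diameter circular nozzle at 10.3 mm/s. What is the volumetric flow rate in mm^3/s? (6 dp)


A = pi*(0.52/2)^2 = 0.21237166 mm^2
Q = 0.21237166 * 10.3 = 2.187428 mm^3/s


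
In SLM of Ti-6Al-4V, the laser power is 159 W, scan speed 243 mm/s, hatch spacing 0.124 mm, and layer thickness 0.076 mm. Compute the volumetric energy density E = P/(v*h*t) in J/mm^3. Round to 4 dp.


E = 159 / (243*0.124*0.076) = 69.4313 J/mm^3


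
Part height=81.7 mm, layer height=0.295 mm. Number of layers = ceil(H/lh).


Layers = ceil(81.7/0.295) = 277


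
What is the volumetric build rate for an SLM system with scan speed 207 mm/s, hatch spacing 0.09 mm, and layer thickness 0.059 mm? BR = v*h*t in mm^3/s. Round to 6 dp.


Rate = 207 * 0.09 * 0.059 = 1.09917 mm^3/s


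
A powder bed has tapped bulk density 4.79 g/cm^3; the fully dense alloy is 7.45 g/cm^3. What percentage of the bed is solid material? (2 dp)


Packing = (4.79/7.45)*100 = 64.3 %


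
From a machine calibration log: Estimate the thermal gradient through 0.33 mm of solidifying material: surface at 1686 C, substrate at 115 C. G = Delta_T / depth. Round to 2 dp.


G = (1686-115)/0.33 = 4760.61 C/mm


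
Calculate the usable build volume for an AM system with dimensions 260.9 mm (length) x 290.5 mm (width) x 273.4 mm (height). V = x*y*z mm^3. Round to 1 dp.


V = 260.9 * 290.5 * 273.4 = 20721382.4 mm^3


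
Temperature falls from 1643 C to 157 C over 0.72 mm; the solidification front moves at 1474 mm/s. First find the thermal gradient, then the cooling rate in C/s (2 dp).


G = (1643-157)/0.72 = 2063.88888889 C/mm
CR = 2063.88888889 * 1474 = 3042172.22 C/s


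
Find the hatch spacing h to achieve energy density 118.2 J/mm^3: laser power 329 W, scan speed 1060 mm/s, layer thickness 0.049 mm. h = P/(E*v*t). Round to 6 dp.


h = 329 / (118.2*1060*0.049) = 0.053589 mm


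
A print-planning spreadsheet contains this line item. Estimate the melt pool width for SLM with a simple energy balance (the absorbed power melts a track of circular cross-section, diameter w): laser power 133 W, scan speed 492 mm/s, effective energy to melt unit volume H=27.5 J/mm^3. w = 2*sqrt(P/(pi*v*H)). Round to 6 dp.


w = 2*sqrt(133/(pi*492*27.5)) = 0.111875 mm


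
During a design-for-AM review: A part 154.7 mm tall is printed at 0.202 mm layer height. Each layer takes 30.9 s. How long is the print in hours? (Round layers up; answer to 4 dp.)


Layers = ceil(154.7/0.202) = 766
t = 766 * 30.9 / 3600 = 6.5748 hrs


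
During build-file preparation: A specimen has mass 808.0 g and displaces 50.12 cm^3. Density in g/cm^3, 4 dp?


rho = 808.0 / 50.12 = 16.1213 g/cm^3


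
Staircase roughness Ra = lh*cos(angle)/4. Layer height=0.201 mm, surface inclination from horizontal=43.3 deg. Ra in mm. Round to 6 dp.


Ra = 0.201 * cos(43.3) / 4 = 0.036571 mm


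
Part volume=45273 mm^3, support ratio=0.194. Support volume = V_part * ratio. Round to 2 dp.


V_support = 45273 * 0.194 = 8782.96 mm^3


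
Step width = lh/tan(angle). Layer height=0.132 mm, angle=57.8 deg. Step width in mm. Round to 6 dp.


step = 0.132 / tan(57.8) = 0.083125 mm


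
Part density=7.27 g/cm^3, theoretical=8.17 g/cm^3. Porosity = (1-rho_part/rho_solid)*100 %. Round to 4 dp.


Porosity = (1-7.27/8.17)*100 = 11.0159 %


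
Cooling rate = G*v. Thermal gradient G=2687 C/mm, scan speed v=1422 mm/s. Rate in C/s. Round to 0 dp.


CR = 2687 * 1422 = 3820914 C/s


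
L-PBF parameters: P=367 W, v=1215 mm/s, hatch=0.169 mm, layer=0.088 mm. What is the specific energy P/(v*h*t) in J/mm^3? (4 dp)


Build rate = 1215 * 0.169 * 0.088 = 18.06948 mm^3/s
SE = 367 / 18.06948 = 20.3105 J/mm^3


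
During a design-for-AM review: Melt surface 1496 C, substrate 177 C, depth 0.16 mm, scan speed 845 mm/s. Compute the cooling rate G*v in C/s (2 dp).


G = (1496-177)/0.16 = 8243.75 C/mm
CR = 8243.75 * 845 = 6965968.75 C/s


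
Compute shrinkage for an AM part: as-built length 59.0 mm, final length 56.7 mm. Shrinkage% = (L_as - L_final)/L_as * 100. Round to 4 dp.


Shrinkage = ((59.0-56.7)/59.0)*100 = 3.8983 %
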